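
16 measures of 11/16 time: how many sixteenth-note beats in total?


Time signature 11/16: the bottom number 16 means the sixteenth note gets one count
The top number 11 means 11 sixteenth-note beats per measure
Total = 11 × 16 measures
= 176 sixteenth-note beats


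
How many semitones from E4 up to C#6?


Working:
Absolute semitone position = octave×12 + chromatic position
E4: 4×12 + 4 = 52
C#6: 6×12 + 1 = 73
Difference = 73 - 52 = 21
= 21 semitones


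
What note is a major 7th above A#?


Reasoning:
A 7th spans 7 letter names, so from A we land on G
A major 7th = 11 semitones above A#
Spell G at that pitch: G##
= G##


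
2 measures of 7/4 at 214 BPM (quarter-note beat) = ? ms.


Solution.
Quarter-note beat duration = 60000 / 214 ms
Beats per measure (7/4) = 7
One measure = 7 × 60000 / 214 = 420000 / 214 ms
2 measures = 2 × 420000 / 214 = 840000 / 214
= 3925.2 ms


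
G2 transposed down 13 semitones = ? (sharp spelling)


Solution.
G2: chromatic position 7 in octave 2 → absolute = 2×12 + 7 = 31
Transpose down 13: 31 - 13 = 18
18 = 1×12 + 6 → F# in octave 1
Result = F#1


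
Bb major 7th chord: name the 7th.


Solution.
Major 7th chord = root + major 3rd + perfect 5th + major 7th
Seventh chords stack in thirds, so the letter names are B-D-F-A
Root: Bb
Major 3rd above Bb: D
Perfect 5th above Bb: F
Major 7th above Bb: A
The 7th = A


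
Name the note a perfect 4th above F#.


Let's work it out.
A 4th spans 4 letter names, so from F we land on B
A perfect 4th = 5 semitones above F#
Spell B at that pitch: B
= B


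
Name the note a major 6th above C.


Solution.
A 6th spans 6 letter names, so from C we land on A
A major 6th = 9 semitones above C
Spell A at that pitch: A
= A


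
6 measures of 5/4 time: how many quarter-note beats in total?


Reasoning:
Time signature 5/4: the bottom number 4 means the quarter note gets one count
The top number 5 means 5 quarter-note beats per measure
Total = 5 × 6 measures
= 30 quarter-note beats


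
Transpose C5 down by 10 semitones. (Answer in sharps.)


Let's work it out.
C5: chromatic position 0 in octave 5 → absolute = 5×12 + 0 = 60
Transpose down 10: 60 - 10 = 50
50 = 4×12 + 2 → D in octave 4
Result = D4


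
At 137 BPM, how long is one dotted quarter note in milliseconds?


Solution.
One quarter-note beat = 60000 / BPM = 60000 / 137 ms
Dotted quarter note = 3/2 × quarter note
Duration = 3/2 × 60000 / 137 = 90000 / 137
= 656.9 ms


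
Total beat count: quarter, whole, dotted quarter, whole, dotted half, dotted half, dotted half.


Beat values:
  quarter = 1 beat
  whole = 4 beats
  dotted quarter = 1.5 beats
  whole = 4 beats
  dotted half = 3 beats
  dotted half = 3 beats
  dotted half = 3 beats
Sum = 1 + 4 + 1.5 + 4 + 3 + 3 + 3
= 19.5 beats


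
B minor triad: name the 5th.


Reasoning:
Minor triad = root + minor 3rd (3 semitones) + perfect 5th (7 semitones)
A triad on B stacks thirds, so the chord tones use letter names B-D-F
Root: B
Minor 3rd above B: D
Perfect 5th above B: F#
The 5th = F#


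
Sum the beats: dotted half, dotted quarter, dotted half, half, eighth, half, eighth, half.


Let's work it out.
Beat values:
  dotted half = 3 beats
  dotted quarter = 1.5 beats
  dotted half = 3 beats
  half = 2 beats
  eighth = 0.5 beats
  half = 2 beats
  eighth = 0.5 beats
  half = 2 beats
Sum = 3 + 1.5 + 3 + 2 + 0.5 + 2 + 0.5 + 2
= 14.5 beats


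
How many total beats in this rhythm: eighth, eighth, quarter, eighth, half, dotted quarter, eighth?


Beat values:
  eighth = 0.5 beats
  eighth = 0.5 beats
  quarter = 1 beat
  eighth = 0.5 beats
  half = 2 beats
  dotted quarter = 1.5 beats
  eighth = 0.5 beats
Sum = 0.5 + 0.5 + 1 + 0.5 + 2 + 1.5 + 0.5
= 6.5 beats


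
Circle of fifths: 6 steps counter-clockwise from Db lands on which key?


Let's work it out.
Each counter-clockwise step moves down a perfect 5th (= up a perfect 4th)
From Db: Db → F#/Gb → B → E → A → D → G
= G


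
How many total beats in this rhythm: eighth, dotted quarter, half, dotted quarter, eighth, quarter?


Beat values:
  eighth = 0.5 beats
  dotted quarter = 1.5 beats
  half = 2 beats
  dotted quarter = 1.5 beats
  eighth = 0.5 beats
  quarter = 1 beat
Sum = 0.5 + 1.5 + 2 + 1.5 + 0.5 + 1
= 7 beats


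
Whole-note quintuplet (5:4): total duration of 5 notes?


Reasoning:
Quintuplet: 5 notes occupy the space of 4 whole notes
Space = 4 × 4 = 16 beats
Each quintuplet note = 16 / 5 = 16/5 beats
5 notes = 5 × 16/5 = 16
= 16 beats


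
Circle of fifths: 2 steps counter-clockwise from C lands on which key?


Working:
Each counter-clockwise step moves down a perfect 5th (= up a perfect 4th)
From C: C → F → Bb
= Bb


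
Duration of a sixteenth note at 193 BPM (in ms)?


Reasoning:
One quarter-note beat = 60000 / BPM = 60000 / 193 ms
Sixteenth note = 1/4 × quarter note
Duration = 1/4 × 60000 / 193 = 15000 / 193
= 77.7 ms


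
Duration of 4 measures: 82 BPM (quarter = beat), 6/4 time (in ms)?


Solution.
Quarter-note beat duration = 60000 / 82 ms
Beats per measure (6/4) = 6
One measure = 6 × 60000 / 82 = 360000 / 82 ms
4 measures = 4 × 360000 / 82 = 1440000 / 82
= 17561.0 ms


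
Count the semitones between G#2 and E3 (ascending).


Working:
Absolute semitone position = octave×12 + chromatic position
G#2: 2×12 + 8 = 32
E3: 3×12 + 4 = 40
Difference = 40 - 32 = 8
= 8 semitones


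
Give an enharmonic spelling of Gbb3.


Reasoning:
Enharmonic notes sound the same pitch but are spelled with different letter names
Gbb and F name the same pitch class
= F3


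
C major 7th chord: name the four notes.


Major 7th chord = root + major 3rd + perfect 5th + major 7th
Seventh chords stack in thirds, so the letter names are C-E-G-B
Root: C
Major 3rd above C: E
Perfect 5th above C: G
Major 7th above C: B
Chord = C E G B


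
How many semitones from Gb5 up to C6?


Absolute semitone position = octave×12 + chromatic position
Gb5: 5×12 + 6 = 66
C6: 6×12 + 0 = 72
Difference = 72 - 66 = 6
= 6 semitones


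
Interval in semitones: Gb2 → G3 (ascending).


Reasoning:
Absolute semitone position = octave×12 + chromatic position
Gb2: 2×12 + 6 = 30
G3: 3×12 + 7 = 43
Difference = 43 - 30 = 13
= 13 semitones


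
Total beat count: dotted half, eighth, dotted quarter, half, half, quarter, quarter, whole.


Beat values:
  dotted half = 3 beats
  eighth = 0.5 beats
  dotted quarter = 1.5 beats
  half = 2 beats
  half = 2 beats
  quarter = 1 beat
  quarter = 1 beat
  whole = 4 beats
Sum = 3 + 0.5 + 1.5 + 2 + 2 + 1 + 1 + 4
= 15 beats


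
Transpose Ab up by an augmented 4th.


augmented 4th: 4 letter names, 6 semitones
Letter: A + 3 → D
Pitch: Ab + 6 semitones, spelled as a D → D
= D


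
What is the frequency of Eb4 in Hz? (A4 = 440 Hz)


Let's work it out.
f = 440 × 2^(n/12) where n = semitones from A4
Eb4: -6 semitones from A4
f = 440 × 2^(-6/12)
f = 311.13 Hz


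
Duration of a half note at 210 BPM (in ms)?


Solution.
One quarter-note beat = 60000 / BPM = 60000 / 210 ms
Half note = 2 × quarter note
Duration = 2 × 60000 / 210 = 120000 / 210
= 571.4 ms


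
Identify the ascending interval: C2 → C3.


Working:
Letter names: C → C spans 8 letter names → an octave
Semitones: C2 → C3 = 12 half-steps
An octave of 12 semitones is a perfect octave
= perfect octave


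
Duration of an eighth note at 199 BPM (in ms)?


Let's work it out.
One quarter-note beat = 60000 / BPM = 60000 / 199 ms
Eighth note = 1/2 × quarter note
Duration = 1/2 × 60000 / 199 = 30000 / 199
= 150.8 ms


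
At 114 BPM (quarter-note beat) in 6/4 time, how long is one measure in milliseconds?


Solution.
Quarter-note beat duration = 60000 / 114 ms
Beats per measure (6/4) = 6
One measure = 6 × 60000 / 114 = 360000 / 114 ms
= 3157.9 ms


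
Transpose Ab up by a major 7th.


major 7th: 7 letter names, 11 semitones
Letter: A + 6 → G
Pitch: Ab + 11 semitones, spelled as a G → G
= G


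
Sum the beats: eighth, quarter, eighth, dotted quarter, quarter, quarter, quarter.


Beat values:
  eighth = 0.5 beats
  quarter = 1 beat
  eighth = 0.5 beats
  dotted quarter = 1.5 beats
  quarter = 1 beat
  quarter = 1 beat
  quarter = 1 beat
Sum = 0.5 + 1 + 0.5 + 1.5 + 1 + 1 + 1
= 6.5 beats


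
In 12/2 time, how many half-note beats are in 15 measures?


Working:
Time signature 12/2: the bottom number 2 means the half note gets one count
The top number 12 means 12 half-note beats per measure
Total = 12 × 15 measures
= 180 half-note beats


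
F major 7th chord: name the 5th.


Let's work it out.
Major 7th chord = root + major 3rd + perfect 5th + major 7th
Seventh chords stack in thirds, so the letter names are F-A-C-E
Root: F
Major 3rd above F: A
Perfect 5th above F: C
Major 7th above F: E
The 5th = C


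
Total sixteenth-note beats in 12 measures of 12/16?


Let's work it out.
Time signature 12/16: the bottom number 16 means the sixteenth note gets one count
The top number 12 means 12 sixteenth-note beats per measure
Total = 12 × 12 measures
= 144 sixteenth-note beats


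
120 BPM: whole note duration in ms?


Reasoning:
One quarter-note beat = 60000 / BPM = 60000 / 120 ms
Whole note = 4 × quarter note
Duration = 4 × 60000 / 120 = 240000 / 120
= 2000.0 ms


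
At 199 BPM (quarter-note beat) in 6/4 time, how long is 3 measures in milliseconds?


Quarter-note beat duration = 60000 / 199 ms
Beats per measure (6/4) = 6
One measure = 6 × 60000 / 199 = 360000 / 199 ms
3 measures = 3 × 360000 / 199 = 1080000 / 199
= 5427.1 ms


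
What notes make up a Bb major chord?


Solution.
Major triad = root + major 3rd (4 semitones) + perfect 5th (7 semitones)
A triad on Bb stacks thirds, so the chord tones use letter names B-D-F
Root: Bb
Major 3rd above Bb: D
Perfect 5th above Bb: F
Chord = Bb D F


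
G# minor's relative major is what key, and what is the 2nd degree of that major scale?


The relative major shares the key signature and is a minor 3rd above the minor tonic
A minor 3rd above G# is B
→ relative major of G# minor is B major
B major scale: B C# D# E F# G# A#
= B major; 2nd degree = C#


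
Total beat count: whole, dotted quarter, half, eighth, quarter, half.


Beat values:
  whole = 4 beats
  dotted quarter = 1.5 beats
  half = 2 beats
  eighth = 0.5 beats
  quarter = 1 beat
  half = 2 beats
Sum = 4 + 1.5 + 2 + 0.5 + 1 + 2
= 11 beats


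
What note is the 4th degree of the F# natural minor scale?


Natural minor scale pattern: W-H-W-W-H-W-W (2-1-2-2-1-2-2 semitones)
Starting from F#:
  F# + 2 semitones → G#
  G# + 1 semitone → A
  A + 2 semitones → B
  B + 2 semitones → C#
  C# + 1 semitone → D
  D + 2 semitones → E
  E + 2 semitones → F#
Scale: F# G# A B C# D E
Degree 4 = B


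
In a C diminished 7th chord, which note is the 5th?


Solution.
Diminished 7th chord = root + minor 3rd + diminished 5th + diminished 7th
Seventh chords stack in thirds, so the letter names are C-E-G-B
Root: C
Minor 3rd above C: Eb
Diminished 5th above C: Gb
Diminished 7th above C: Bbb
The 5th = Gb


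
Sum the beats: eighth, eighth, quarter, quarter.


Beat values:
  eighth = 0.5 beats
  eighth = 0.5 beats
  quarter = 1 beat
  quarter = 1 beat
Sum = 0.5 + 0.5 + 1 + 1
= 3 beats


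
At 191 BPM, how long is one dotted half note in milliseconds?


Working:
One quarter-note beat = 60000 / BPM = 60000 / 191 ms
Dotted half note = 3 × quarter note
Duration = 3 × 60000 / 191 = 180000 / 191
= 942.4 ms


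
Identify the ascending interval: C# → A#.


Reasoning:
Letter names: C → A spans 6 letter names → a 6th
Semitones: C# → A# = 9 half-steps
A 6th of 9 semitones is a major 6th
= major 6th


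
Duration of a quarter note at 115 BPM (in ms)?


One quarter-note beat = 60000 / BPM = 60000 / 115 ms
Duration = 60000 / 115
= 521.7 ms


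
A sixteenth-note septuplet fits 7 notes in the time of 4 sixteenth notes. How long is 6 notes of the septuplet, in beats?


Working:
Septuplet: 7 notes occupy the space of 4 sixteenth notes
Space = 4 × 1/4 = 1 beat
Each septuplet note = 1 / 7 = 1/7 beats
6 notes = 6 × 1/7 = 6/7
= 6/7 beats


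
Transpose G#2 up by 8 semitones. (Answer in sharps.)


Reasoning:
G#2: chromatic position 8 in octave 2 → absolute = 2×12 + 8 = 32
Transpose up 8: 32 + 8 = 40
40 = 3×12 + 4 → E in octave 3
Result = E3


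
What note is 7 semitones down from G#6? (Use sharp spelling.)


Working:
G#6: chromatic position 8 in octave 6 → absolute = 6×12 + 8 = 80
Transpose down 7: 80 - 7 = 73
73 = 6×12 + 1 → C# in octave 6
Result = C#6


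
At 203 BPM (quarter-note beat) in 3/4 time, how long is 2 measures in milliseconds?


Working:
Quarter-note beat duration = 60000 / 203 ms
Beats per measure (3/4) = 3
One measure = 3 × 60000 / 203 = 180000 / 203 ms
2 measures = 2 × 180000 / 203 = 360000 / 203
= 1773.4 ms


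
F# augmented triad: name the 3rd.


Let's work it out.
Augmented triad = root + major 3rd (4 semitones) + augmented 5th (8 semitones)
A triad on F# stacks thirds, so the chord tones use letter names F-A-C
Root: F#
Major 3rd above F#: A#
Augmented 5th above F#: C##
The 3rd = A#


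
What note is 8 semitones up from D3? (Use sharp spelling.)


Working:
D3: chromatic position 2 in octave 3 → absolute = 3×12 + 2 = 38
Transpose up 8: 38 + 8 = 46
46 = 3×12 + 10 → A# in octave 3
Result = A#3


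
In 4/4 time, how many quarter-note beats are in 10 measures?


Step by step:
Time signature 4/4: the bottom number 4 means the quarter note gets one count
The top number 4 means 4 quarter-note beats per measure
Total = 4 × 10 measures
= 40 quarter-note beats


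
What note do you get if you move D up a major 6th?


Solution.
major 6th: 6 letter names, 9 semitones
Letter: D + 5 → B
Pitch: D + 9 semitones, spelled as a B → B
= B


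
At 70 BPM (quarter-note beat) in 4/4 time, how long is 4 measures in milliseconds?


Step by step:
Quarter-note beat duration = 60000 / 70 ms
Beats per measure (4/4) = 4
One measure = 4 × 60000 / 70 = 240000 / 70 ms
4 measures = 4 × 240000 / 70 = 960000 / 70
= 13714.3 ms


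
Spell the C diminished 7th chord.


Let's work it out.
Diminished 7th chord = root + minor 3rd + diminished 5th + diminished 7th
Seventh chords stack in thirds, so the letter names are C-E-G-B
Root: C
Minor 3rd above C: Eb
Diminished 5th above C: Gb
Diminished 7th above C: Bbb
Chord = C Eb Gb Bbb


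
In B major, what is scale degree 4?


Solution.
Major scale pattern: W-W-H-W-W-W-H (2-2-1-2-2-2-1 semitones)
Starting from B:
  B + 2 semitones → C#
  C# + 2 semitones → D#
  D# + 1 semitone → E
  E + 2 semitones → F#
  F# + 2 semitones → G#
  G# + 2 semitones → A#
  A# + 1 semitone → B
Scale: B C# D# E F# G# A#
Degree 4 = E


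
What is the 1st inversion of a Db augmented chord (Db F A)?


Step by step:
Root position: Db F A
1st inversion: move root up an octave
Bass note: F
Notes (bottom to top) = F A Db


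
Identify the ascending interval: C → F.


Letter names: C → F spans 4 letter names → a 4th
Semitones: C → F = 5 half-steps
A 4th of 5 semitones is a perfect 4th
= perfect 4th


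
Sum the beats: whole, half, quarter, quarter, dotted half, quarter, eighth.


Step by step:
Beat values:
  whole = 4 beats
  half = 2 beats
  quarter = 1 beat
  quarter = 1 beat
  dotted half = 3 beats
  quarter = 1 beat
  eighth = 0.5 beats
Sum = 4 + 2 + 1 + 1 + 3 + 1 + 0.5
= 12.5 beats


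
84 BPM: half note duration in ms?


Let's work it out.
One quarter-note beat = 60000 / BPM = 60000 / 84 ms
Half note = 2 × quarter note
Duration = 2 × 60000 / 84 = 120000 / 84
= 1428.6 ms


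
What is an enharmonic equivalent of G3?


Enharmonic notes sound the same pitch but are spelled with different letter names
G and Abb name the same pitch class
= Abb3


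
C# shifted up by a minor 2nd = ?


Working:
minor 2nd: 2 letter names, 1 semitones
Letter: C + 1 → D
Pitch: C# + 1 semitones, spelled as a D → D
= D


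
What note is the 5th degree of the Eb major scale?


Step by step:
Major scale pattern: W-W-H-W-W-W-H (2-2-1-2-2-2-1 semitones)
Starting from Eb:
  Eb + 2 semitones → F
  F + 2 semitones → G
  G + 1 semitone → Ab
  Ab + 2 semitones → Bb
  Bb + 2 semitones → C
  C + 2 semitones → D
  D + 1 semitone → Eb
Scale: Eb F G Ab Bb C D
Degree 5 = Bb


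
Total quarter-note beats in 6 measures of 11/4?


Reasoning:
Time signature 11/4: the bottom number 4 means the quarter note gets one count
The top number 11 means 11 quarter-note beats per measure
Total = 11 × 6 measures
= 66 quarter-note beats


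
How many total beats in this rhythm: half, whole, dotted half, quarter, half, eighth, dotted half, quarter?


Let's work it out.
Beat values:
  half = 2 beats
  whole = 4 beats
  dotted half = 3 beats
  quarter = 1 beat
  half = 2 beats
  eighth = 0.5 beats
  dotted half = 3 beats
  quarter = 1 beat
Sum = 2 + 4 + 3 + 1 + 2 + 0.5 + 3 + 1
= 16.5 beats


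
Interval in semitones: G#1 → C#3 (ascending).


Absolute semitone position = octave×12 + chromatic position
G#1: 1×12 + 8 = 20
C#3: 3×12 + 1 = 37
Difference = 37 - 20 = 17
= 17 semitones


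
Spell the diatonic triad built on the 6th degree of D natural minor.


Let's work it out.
D natural minor scale: D E F G A Bb C
Diatonic triad on degree 6 stacks scale notes 6, 1, 3: Bb D F
Bb→D = 4 semitones; Bb→F = 7 semitones → major triad
= Bb D F (major)


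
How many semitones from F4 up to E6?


Solution.
Absolute semitone position = octave×12 + chromatic position
F4: 4×12 + 5 = 53
E6: 6×12 + 4 = 76
Difference = 76 - 53 = 23
= 23 semitones


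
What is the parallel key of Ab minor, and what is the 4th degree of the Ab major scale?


Solution.
Parallel keys share the same tonic but differ in mode
Ab minor → parallel is Ab major
Ab major scale: Ab Bb C Db Eb F G
= Ab major; 4th degree = Db


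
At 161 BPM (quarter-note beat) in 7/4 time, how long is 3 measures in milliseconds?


Step by step:
Quarter-note beat duration = 60000 / 161 ms
Beats per measure (7/4) = 7
One measure = 7 × 60000 / 161 = 420000 / 161 ms
3 measures = 3 × 420000 / 161 = 1260000 / 161
= 7826.1 ms


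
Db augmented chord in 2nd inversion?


Root position: Db F A
2nd inversion: move root and 3rd up an octave
Bass note: A
Notes (bottom to top) = A Db F


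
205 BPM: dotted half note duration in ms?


Reasoning:
One quarter-note beat = 60000 / BPM = 60000 / 205 ms
Dotted half note = 3 × quarter note
Duration = 3 × 60000 / 205 = 180000 / 205
= 878.0 ms


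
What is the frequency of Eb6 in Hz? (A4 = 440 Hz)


Solution.
f = 440 × 2^(n/12) where n = semitones from A4
Eb6: 18 semitones from A4
f = 440 × 2^(18/12)
f = 1244.51 Hz


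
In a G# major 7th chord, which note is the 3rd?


Working:
Major 7th chord = root + major 3rd + perfect 5th + major 7th
Seventh chords stack in thirds, so the letter names are G-B-D-F
Root: G#
Major 3rd above G#: B#
Perfect 5th above G#: D#
Major 7th above G#: F##
The 3rd = B#


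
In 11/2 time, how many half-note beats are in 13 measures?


Time signature 11/2: the bottom number 2 means the half note gets one count
The top number 11 means 11 half-note beats per measure
Total = 11 × 13 measures
= 143 half-note beats


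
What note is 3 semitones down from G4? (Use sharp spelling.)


Reasoning:
G4: chromatic position 7 in octave 4 → absolute = 4×12 + 7 = 55
Transpose down 3: 55 - 3 = 52
52 = 4×12 + 4 → E in octave 4
Result = E4


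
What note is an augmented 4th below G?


A 4th spans 4 letter names, so from G we land on D
An augmented 4th = 6 semitones below G
Spell D at that pitch: Db
= Db


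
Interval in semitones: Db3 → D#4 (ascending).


Absolute semitone position = octave×12 + chromatic position
Db3: 3×12 + 1 = 37
D#4: 4×12 + 3 = 51
Difference = 51 - 37 = 14
= 14 semitones


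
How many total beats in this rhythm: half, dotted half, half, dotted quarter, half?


Reasoning:
Beat values:
  half = 2 beats
  dotted half = 3 beats
  half = 2 beats
  dotted quarter = 1.5 beats
  half = 2 beats
Sum = 2 + 3 + 2 + 1.5 + 2
= 10.5 beats


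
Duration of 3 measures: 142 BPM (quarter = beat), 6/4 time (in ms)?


Let's work it out.
Quarter-note beat duration = 60000 / 142 ms
Beats per measure (6/4) = 6
One measure = 6 × 60000 / 142 = 360000 / 142 ms
3 measures = 3 × 360000 / 142 = 1080000 / 142
= 7605.6 ms


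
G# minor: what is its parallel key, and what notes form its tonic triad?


Reasoning:
Parallel keys share the same tonic but differ in mode
G# minor → parallel is G# major
Tonic triad of G# major = G# B# D#
= G# major; triad = G# B# D#


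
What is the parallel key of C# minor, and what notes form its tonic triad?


Reasoning:
Parallel keys share the same tonic but differ in mode
C# minor → parallel is C# major
Tonic triad of C# major = C# E# G#
= C# major; triad = C# E# G#


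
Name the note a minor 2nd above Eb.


A 2nd spans 2 letter names, so from E we land on F
A minor 2nd = 1 semitone above Eb
Spell F at that pitch: Fb
= Fb


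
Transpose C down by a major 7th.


major 7th: 7 letter names, 11 semitones
Letter: C - 6 → D
Pitch: C - 11 semitones, spelled as a D → Db
= Db


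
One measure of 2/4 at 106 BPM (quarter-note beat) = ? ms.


Quarter-note beat duration = 60000 / 106 ms
Beats per measure (2/4) = 2
One measure = 2 × 60000 / 106 = 120000 / 106 ms
= 1132.1 ms


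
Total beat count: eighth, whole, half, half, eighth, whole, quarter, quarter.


Beat values:
  eighth = 0.5 beats
  whole = 4 beats
  half = 2 beats
  half = 2 beats
  eighth = 0.5 beats
  whole = 4 beats
  quarter = 1 beat
  quarter = 1 beat
Sum = 0.5 + 4 + 2 + 2 + 0.5 + 4 + 1 + 1
= 15 beats


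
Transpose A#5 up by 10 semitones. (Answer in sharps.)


Step by step:
A#5: chromatic position 10 in octave 5 → absolute = 5×12 + 10 = 70
Transpose up 10: 70 + 10 = 80
80 = 6×12 + 8 → G# in octave 6
Result = G#6


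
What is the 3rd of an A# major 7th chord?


Major 7th chord = root + major 3rd + perfect 5th + major 7th
Seventh chords stack in thirds, so the letter names are A-C-E-G
Root: A#
Major 3rd above A#: C##
Perfect 5th above A#: E#
Major 7th above A#: G##
The 3rd = C##


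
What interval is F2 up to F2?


Working:
Letter names: F → F spans 1 letter name → a unison
Semitones: F2 → F2 = 0 half-steps
A unison of 0 semitones is a perfect unison
= perfect unison


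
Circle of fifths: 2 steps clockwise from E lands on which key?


Reasoning:
Each clockwise step on the circle of fifths moves up a perfect 5th
From E: E → B → F#/Gb
= F#/Gb


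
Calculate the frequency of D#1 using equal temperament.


Working:
f = 440 × 2^(n/12) where n = semitones from A4
D#1: -42 semitones from A4
f = 440 × 2^(-42/12)
f = 38.89 Hz


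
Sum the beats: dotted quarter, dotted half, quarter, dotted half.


Working:
Beat values:
  dotted quarter = 1.5 beats
  dotted half = 3 beats
  quarter = 1 beat
  dotted half = 3 beats
Sum = 1.5 + 3 + 1 + 3
= 8.5 beats


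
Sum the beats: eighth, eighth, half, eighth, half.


Step by step:
Beat values:
  eighth = 0.5 beats
  eighth = 0.5 beats
  half = 2 beats
  eighth = 0.5 beats
  half = 2 beats
Sum = 0.5 + 0.5 + 2 + 0.5 + 2
= 5.5 beats


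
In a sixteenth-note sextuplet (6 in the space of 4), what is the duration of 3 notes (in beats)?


Working:
Sextuplet: 6 notes occupy the space of 4 sixteenth notes
Space = 4 × 1/4 = 1 beat
Each sextuplet note = 1 / 6 = 1/6 beats
3 notes = 3 × 1/6 = 1/2
= 1/2 beats


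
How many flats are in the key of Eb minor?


Flat minor keys: A(0), D(1), G(2), C(3), F(4), Bb(5), Eb(6), Ab(7)
Eb minor has 6 flats
Order of flats: Bb Eb Ab Db Gb Cb Fb → first 6: Bb, Eb, Ab, Db, Gb, Cb
= 6 flats


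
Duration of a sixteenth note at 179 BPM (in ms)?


Let's work it out.
One quarter-note beat = 60000 / BPM = 60000 / 179 ms
Sixteenth note = 1/4 × quarter note
Duration = 1/4 × 60000 / 179 = 15000 / 179
= 83.8 ms


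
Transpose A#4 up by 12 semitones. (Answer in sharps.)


Step by step:
A#4: chromatic position 10 in octave 4 → absolute = 4×12 + 10 = 58
Transpose up 12: 58 + 12 = 70
70 = 5×12 + 10 → A# in octave 5
Result = A#5


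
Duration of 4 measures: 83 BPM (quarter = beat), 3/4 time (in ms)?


Let's work it out.
Quarter-note beat duration = 60000 / 83 ms
Beats per measure (3/4) = 3
One measure = 3 × 60000 / 83 = 180000 / 83 ms
4 measures = 4 × 180000 / 83 = 720000 / 83
= 8674.7 ms


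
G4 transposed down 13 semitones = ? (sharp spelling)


Let's work it out.
G4: chromatic position 7 in octave 4 → absolute = 4×12 + 7 = 55
Transpose down 13: 55 - 13 = 42
42 = 3×12 + 6 → F# in octave 3
Result = F#3


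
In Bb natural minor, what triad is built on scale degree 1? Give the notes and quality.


Bb natural minor scale: Bb C Db Eb F Gb Ab
Diatonic triad on degree 1 stacks scale notes 1, 3, 5: Bb Db F
Bb→Db = 3 semitones; Bb→F = 7 semitones → minor triad
= Bb Db F (minor)


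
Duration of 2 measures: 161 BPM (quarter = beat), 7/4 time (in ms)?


Solution.
Quarter-note beat duration = 60000 / 161 ms
Beats per measure (7/4) = 7
One measure = 7 × 60000 / 161 = 420000 / 161 ms
2 measures = 2 × 420000 / 161 = 840000 / 161
= 5217.4 ms


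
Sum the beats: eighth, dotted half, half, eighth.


Working:
Beat values:
  eighth = 0.5 beats
  dotted half = 3 beats
  half = 2 beats
  eighth = 0.5 beats
Sum = 0.5 + 3 + 2 + 0.5
= 6 beats


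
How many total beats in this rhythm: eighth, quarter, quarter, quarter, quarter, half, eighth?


Beat values:
  eighth = 0.5 beats
  quarter = 1 beat
  quarter = 1 beat
  quarter = 1 beat
  quarter = 1 beat
  half = 2 beats
  eighth = 0.5 beats
Sum = 0.5 + 1 + 1 + 1 + 1 + 2 + 0.5
= 7 beats


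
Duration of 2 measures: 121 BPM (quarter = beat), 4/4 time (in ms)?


Quarter-note beat duration = 60000 / 121 ms
Beats per measure (4/4) = 4
One measure = 4 × 60000 / 121 = 240000 / 121 ms
2 measures = 2 × 240000 / 121 = 480000 / 121
= 3966.9 ms


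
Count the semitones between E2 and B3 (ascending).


Reasoning:
Absolute semitone position = octave×12 + chromatic position
E2: 2×12 + 4 = 28
B3: 3×12 + 11 = 47
Difference = 47 - 28 = 19
= 19 semitones


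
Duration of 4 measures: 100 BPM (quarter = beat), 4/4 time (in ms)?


Let's work it out.
Quarter-note beat duration = 60000 / 100 ms
Beats per measure (4/4) = 4
One measure = 4 × 60000 / 100 = 240000 / 100 ms
4 measures = 4 × 240000 / 100 = 960000 / 100
= 9600.0 ms


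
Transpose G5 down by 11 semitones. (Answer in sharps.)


Reasoning:
G5: chromatic position 7 in octave 5 → absolute = 5×12 + 7 = 67
Transpose down 11: 67 - 11 = 56
56 = 4×12 + 8 → G# in octave 4
Result = G#4


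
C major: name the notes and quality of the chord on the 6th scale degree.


Solution.
C major scale: C D E F G A B
Diatonic triad on degree 6 stacks scale notes 6, 1, 3: A C E
A→C = 3 semitones; A→E = 7 semitones → minor triad
= A C E (minor)


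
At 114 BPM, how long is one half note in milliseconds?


Step by step:
One quarter-note beat = 60000 / BPM = 60000 / 114 ms
Half note = 2 × quarter note
Duration = 2 × 60000 / 114 = 120000 / 114
= 1052.6 ms


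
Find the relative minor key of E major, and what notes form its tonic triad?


Solution.
The relative minor shares the major's key signature and starts on its 6th degree
6th degree = a major 6th above the tonic; a major 6th above E is C#
→ relative minor of E major is C# minor
Tonic triad of C# minor = root + minor 3rd + perfect 5th = C# E G#
= C# minor; triad = C# E G#


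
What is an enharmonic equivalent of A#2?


Enharmonic notes sound the same pitch but are spelled with different letter names
A# and Bb name the same pitch class
= Bb2


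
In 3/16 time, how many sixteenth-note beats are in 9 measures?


Let's work it out.
Time signature 3/16: the bottom number 16 means the sixteenth note gets one count
The top number 3 means 3 sixteenth-note beats per measure
Total = 3 × 9 measures
= 27 sixteenth-note beats


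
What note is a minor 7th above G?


Reasoning:
A 7th spans 7 letter names, so from G we land on F
A minor 7th = 10 semitones above G
Spell F at that pitch: F
= F


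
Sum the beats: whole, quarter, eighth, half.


Beat values:
  whole = 4 beats
  quarter = 1 beat
  eighth = 0.5 beats
  half = 2 beats
Sum = 4 + 1 + 0.5 + 2
= 7.5 beats


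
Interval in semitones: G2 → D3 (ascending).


Reasoning:
Absolute semitone position = octave×12 + chromatic position
G2: 2×12 + 7 = 31
D3: 3×12 + 2 = 38
Difference = 38 - 31 = 7
= 7 semitones


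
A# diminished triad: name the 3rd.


Step by step:
Diminished triad = root + minor 3rd (3 semitones) + diminished 5th (6 semitones)
A triad on A# stacks thirds, so the chord tones use letter names A-C-E
Root: A#
Minor 3rd above A#: C#
Diminished 5th above A#: E
The 3rd = C#


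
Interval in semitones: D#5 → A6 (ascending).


Absolute semitone position = octave×12 + chromatic position
D#5: 5×12 + 3 = 63
A6: 6×12 + 9 = 81
Difference = 81 - 63 = 18
= 18 semitones


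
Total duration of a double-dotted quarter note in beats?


Base quarter note = 1 beat
Dot 1 adds half the previous value: +1/2
Dot 2 adds half the previous value: +1/4
One double-dotted quarter = 1 + 1/2 + 1/4 = 7/4
= 7/4 beats


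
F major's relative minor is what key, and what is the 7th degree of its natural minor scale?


Step by step:
The relative minor shares the major's key signature and starts on its 6th degree
6th degree = a major 6th above the tonic; a major 6th above F is D
→ relative minor of F major is D minor
D natural minor scale: D E F G A Bb C
= D minor; 7th degree = C


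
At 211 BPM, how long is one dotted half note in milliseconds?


Step by step:
One quarter-note beat = 60000 / BPM = 60000 / 211 ms
Dotted half note = 3 × quarter note
Duration = 3 × 60000 / 211 = 180000 / 211
= 853.1 ms


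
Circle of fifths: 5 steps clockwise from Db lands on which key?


Each clockwise step on the circle of fifths moves up a perfect 5th
From Db: Db → Ab → Eb → Bb → F → C
= C


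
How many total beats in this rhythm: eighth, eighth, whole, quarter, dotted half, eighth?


Beat values:
  eighth = 0.5 beats
  eighth = 0.5 beats
  whole = 4 beats
  quarter = 1 beat
  dotted half = 3 beats
  eighth = 0.5 beats
Sum = 0.5 + 0.5 + 4 + 1 + 3 + 0.5
= 9.5 beats


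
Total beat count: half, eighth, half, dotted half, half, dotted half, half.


Solution.
Beat values:
  half = 2 beats
  eighth = 0.5 beats
  half = 2 beats
  dotted half = 3 beats
  half = 2 beats
  dotted half = 3 beats
  half = 2 beats
Sum = 2 + 0.5 + 2 + 3 + 2 + 3 + 2
= 14.5 beats


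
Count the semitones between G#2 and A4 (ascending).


Solution.
Absolute semitone position = octave×12 + chromatic position
G#2: 2×12 + 8 = 32
A4: 4×12 + 9 = 57
Difference = 57 - 32 = 25
= 25 semitones


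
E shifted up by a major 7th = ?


Step by step:
major 7th: 7 letter names, 11 semitones
Letter: E + 6 → D
Pitch: E + 11 semitones, spelled as a D → D#
= D#


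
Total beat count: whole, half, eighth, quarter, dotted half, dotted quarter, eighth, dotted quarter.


Working:
Beat values:
  whole = 4 beats
  half = 2 beats
  eighth = 0.5 beats
  quarter = 1 beat
  dotted half = 3 beats
  dotted quarter = 1.5 beats
  eighth = 0.5 beats
  dotted quarter = 1.5 beats
Sum = 4 + 2 + 0.5 + 1 + 3 + 1.5 + 0.5 + 1.5
= 14 beats


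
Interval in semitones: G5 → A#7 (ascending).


Working:
Absolute semitone position = octave×12 + chromatic position
G5: 5×12 + 7 = 67
A#7: 7×12 + 10 = 94
Difference = 94 - 67 = 27
= 27 semitones


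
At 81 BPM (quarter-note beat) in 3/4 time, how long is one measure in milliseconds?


Quarter-note beat duration = 60000 / 81 ms
Beats per measure (3/4) = 3
One measure = 3 × 60000 / 81 = 180000 / 81 ms
= 2222.2 ms


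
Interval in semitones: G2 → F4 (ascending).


Step by step:
Absolute semitone position = octave×12 + chromatic position
G2: 2×12 + 7 = 31
F4: 4×12 + 5 = 53
Difference = 53 - 31 = 22
= 22 semitones


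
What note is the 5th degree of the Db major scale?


Step by step:
Major scale pattern: W-W-H-W-W-W-H (2-2-1-2-2-2-1 semitones)
Starting from Db:
  Db + 2 semitones → Eb
  Eb + 2 semitones → F
  F + 1 semitone → Gb
  Gb + 2 semitones → Ab
  Ab + 2 semitones → Bb
  Bb + 2 semitones → C
  C + 1 semitone → Db
Scale: Db Eb F Gb Ab Bb C
Degree 5 = Ab


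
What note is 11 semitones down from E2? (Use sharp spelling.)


Working:
E2: chromatic position 4 in octave 2 → absolute = 2×12 + 4 = 28
Transpose down 11: 28 - 11 = 17
17 = 1×12 + 5 → F in octave 1
Result = F1


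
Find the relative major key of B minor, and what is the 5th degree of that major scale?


The relative major shares the key signature and is a minor 3rd above the minor tonic
A minor 3rd above B is D
→ relative major of B minor is D major
D major scale: D E F# G A B C#
= D major; 5th degree = A


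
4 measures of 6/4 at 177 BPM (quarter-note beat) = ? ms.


Quarter-note beat duration = 60000 / 177 ms
Beats per measure (6/4) = 6
One measure = 6 × 60000 / 177 = 360000 / 177 ms
4 measures = 4 × 360000 / 177 = 1440000 / 177
= 8135.6 ms


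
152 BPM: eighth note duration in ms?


One quarter-note beat = 60000 / BPM = 60000 / 152 ms
Eighth note = 1/2 × quarter note
Duration = 1/2 × 60000 / 152 = 30000 / 152
= 197.4 ms


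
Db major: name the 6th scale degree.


Working:
Major scale pattern: W-W-H-W-W-W-H (2-2-1-2-2-2-1 semitones)
Starting from Db:
  Db + 2 semitones → Eb
  Eb + 2 semitones → F
  F + 1 semitone → Gb
  Gb + 2 semitones → Ab
  Ab + 2 semitones → Bb
  Bb + 2 semitones → C
  C + 1 semitone → Db
Scale: Db Eb F Gb Ab Bb C
Degree 6 = Bb


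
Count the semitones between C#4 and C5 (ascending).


Step by step:
Absolute semitone position = octave×12 + chromatic position
C#4: 4×12 + 1 = 49
C5: 5×12 + 0 = 60
Difference = 60 - 49 = 11
= 11 semitones


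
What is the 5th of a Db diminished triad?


Diminished triad = root + minor 3rd (3 semitones) + diminished 5th (6 semitones)
A triad on Db stacks thirds, so the chord tones use letter names D-F-A
Root: Db
Minor 3rd above Db: Fb
Diminished 5th above Db: Abb
The 5th = Abb


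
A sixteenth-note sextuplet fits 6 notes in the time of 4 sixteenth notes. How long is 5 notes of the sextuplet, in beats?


Sextuplet: 6 notes occupy the space of 4 sixteenth notes
Space = 4 × 1/4 = 1 beat
Each sextuplet note = 1 / 6 = 1/6 beats
5 notes = 5 × 1/6 = 5/6
= 5/6 beats


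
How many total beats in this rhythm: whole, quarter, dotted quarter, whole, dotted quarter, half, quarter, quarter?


Let's work it out.
Beat values:
  whole = 4 beats
  quarter = 1 beat
  dotted quarter = 1.5 beats
  whole = 4 beats
  dotted quarter = 1.5 beats
  half = 2 beats
  quarter = 1 beat
  quarter = 1 beat
Sum = 4 + 1 + 1.5 + 4 + 1.5 + 2 + 1 + 1
= 16 beats


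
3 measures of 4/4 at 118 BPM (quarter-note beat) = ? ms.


Let's work it out.
Quarter-note beat duration = 60000 / 118 ms
Beats per measure (4/4) = 4
One measure = 4 × 60000 / 118 = 240000 / 118 ms
3 measures = 3 × 240000 / 118 = 720000 / 118
= 6101.7 ms


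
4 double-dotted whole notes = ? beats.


Reasoning:
Base whole note = 4 beats
Dot 1 adds half the previous value: +2
Dot 2 adds half the previous value: +1
One double-dotted whole = 4 + 2 + 1 = 7
4 of them = 4 × 7 = 28
= 28 beats


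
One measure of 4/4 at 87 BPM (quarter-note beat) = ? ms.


Reasoning:
Quarter-note beat duration = 60000 / 87 ms
Beats per measure (4/4) = 4
One measure = 4 × 60000 / 87 = 240000 / 87 ms
= 2758.6 ms


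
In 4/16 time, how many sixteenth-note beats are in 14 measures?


Time signature 4/16: the bottom number 16 means the sixteenth note gets one count
The top number 4 means 4 sixteenth-note beats per measure
Total = 4 × 14 measures
= 56 sixteenth-note beats


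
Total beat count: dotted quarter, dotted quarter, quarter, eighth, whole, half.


Reasoning:
Beat values:
  dotted quarter = 1.5 beats
  dotted quarter = 1.5 beats
  quarter = 1 beat
  eighth = 0.5 beats
  whole = 4 beats
  half = 2 beats
Sum = 1.5 + 1.5 + 1 + 0.5 + 4 + 2
= 10.5 beats


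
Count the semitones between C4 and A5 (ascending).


Step by step:
Absolute semitone position = octave×12 + chromatic position
C4: 4×12 + 0 = 48
A5: 5×12 + 9 = 69
Difference = 69 - 48 = 21
= 21 semitones


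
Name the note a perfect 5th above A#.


Reasoning:
A 5th spans 5 letter names, so from A we land on E
A perfect 5th = 7 semitones above A#
Spell E at that pitch: E#
= E#


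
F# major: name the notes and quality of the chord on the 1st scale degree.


Step by step:
F# major scale: F# G# A# B C# D# E#
Diatonic triad on degree 1 stacks scale notes 1, 3, 5: F# A# C#
F#→A# = 4 semitones; F#→C# = 7 semitones → major triad
= F# A# C# (major)


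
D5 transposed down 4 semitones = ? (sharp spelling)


Solution.
D5: chromatic position 2 in octave 5 → absolute = 5×12 + 2 = 62
Transpose down 4: 62 - 4 = 58
58 = 4×12 + 10 → A# in octave 4
Result = A#4


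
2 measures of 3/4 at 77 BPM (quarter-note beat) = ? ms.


Solution.
Quarter-note beat duration = 60000 / 77 ms
Beats per measure (3/4) = 3
One measure = 3 × 60000 / 77 = 180000 / 77 ms
2 measures = 2 × 180000 / 77 = 360000 / 77
= 4675.3 ms


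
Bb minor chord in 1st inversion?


Working:
Root position: Bb Db F
1st inversion: move root up an octave
Bass note: Db
Notes (bottom to top) = Db F Bb


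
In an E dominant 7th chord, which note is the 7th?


Reasoning:
Dominant 7th chord = root + major 3rd + perfect 5th + minor 7th
Seventh chords stack in thirds, so the letter names are E-G-B-D
Root: E
Major 3rd above E: G#
Perfect 5th above E: B
Minor 7th above E: D
The 7th = D


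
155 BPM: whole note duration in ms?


One quarter-note beat = 60000 / BPM = 60000 / 155 ms
Whole note = 4 × quarter note
Duration = 4 × 60000 / 155 = 240000 / 155
= 1548.4 ms


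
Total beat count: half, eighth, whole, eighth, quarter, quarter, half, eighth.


Reasoning:
Beat values:
  half = 2 beats
  eighth = 0.5 beats
  whole = 4 beats
  eighth = 0.5 beats
  quarter = 1 beat
  quarter = 1 beat
  half = 2 beats
  eighth = 0.5 beats
Sum = 2 + 0.5 + 4 + 0.5 + 1 + 1 + 2 + 0.5
= 11.5 beats


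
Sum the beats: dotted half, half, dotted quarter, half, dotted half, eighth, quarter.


Let's work it out.
Beat values:
  dotted half = 3 beats
  half = 2 beats
  dotted quarter = 1.5 beats
  half = 2 beats
  dotted half = 3 beats
  eighth = 0.5 beats
  quarter = 1 beat
Sum = 3 + 2 + 1.5 + 2 + 3 + 0.5 + 1
= 13 beats


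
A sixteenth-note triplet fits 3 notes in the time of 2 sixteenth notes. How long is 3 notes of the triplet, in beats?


Reasoning:
Triplet: 3 notes occupy the space of 2 sixteenth notes
Space = 2 × 1/4 = 1/2 beats
Each triplet note = 1/2 / 3 = 1/6 beats
3 notes = 3 × 1/6 = 1/2
= 1/2 beats


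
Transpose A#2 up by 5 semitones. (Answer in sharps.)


Reasoning:
A#2: chromatic position 10 in octave 2 → absolute = 2×12 + 10 = 34
Transpose up 5: 34 + 5 = 39
39 = 3×12 + 3 → D# in octave 3
Result = D#3


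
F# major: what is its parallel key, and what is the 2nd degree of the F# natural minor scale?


Parallel keys share the same tonic but differ in mode
F# major → parallel is F# minor
F# natural minor scale: F# G# A B C# D E
= F# minor; 2nd degree = G#


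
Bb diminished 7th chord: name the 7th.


Reasoning:
Diminished 7th chord = root + minor 3rd + diminished 5th + diminished 7th
Seventh chords stack in thirds, so the letter names are B-D-F-A
Root: Bb
Minor 3rd above Bb: Db
Diminished 5th above Bb: Fb
Diminished 7th above Bb: Abb
The 7th = Abb
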